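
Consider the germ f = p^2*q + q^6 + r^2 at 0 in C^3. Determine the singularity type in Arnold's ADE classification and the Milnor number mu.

The Hessian of f at 0 has rank 1. Corank 2; j^3 = p^2*q has shape L^2 M (L != M), so D-series; mu = 7 gives D_7.

Type D_7, Milnor number mu = 7.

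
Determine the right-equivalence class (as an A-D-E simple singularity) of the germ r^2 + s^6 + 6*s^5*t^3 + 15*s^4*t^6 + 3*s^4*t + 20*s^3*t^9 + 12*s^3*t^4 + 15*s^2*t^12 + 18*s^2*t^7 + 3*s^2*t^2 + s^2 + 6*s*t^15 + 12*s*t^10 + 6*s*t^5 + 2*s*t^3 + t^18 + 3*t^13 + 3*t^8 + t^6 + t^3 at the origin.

A_{2}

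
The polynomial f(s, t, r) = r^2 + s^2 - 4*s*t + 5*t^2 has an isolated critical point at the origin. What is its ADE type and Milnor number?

Type A_{1}, Milnor number mu = 1.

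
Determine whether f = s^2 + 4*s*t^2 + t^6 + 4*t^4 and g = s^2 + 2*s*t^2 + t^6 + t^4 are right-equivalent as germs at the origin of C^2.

The Hessian of f at 0 has rank 1. Corank 1: A-series; mu = 5 gives A_5. The Hessian of g at 0 has rank 1. Corank 1: A-series; mu = 5 gives A_5. Both have type A_5, hence right-equivalent.

Yes.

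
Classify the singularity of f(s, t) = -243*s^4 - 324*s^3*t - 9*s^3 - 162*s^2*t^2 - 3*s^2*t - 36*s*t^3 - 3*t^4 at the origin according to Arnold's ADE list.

D5

The Hessian of f at 0 is [[0, 0], [0, 0]] with rank 0, so corank 2. A Groebner basis of the Jacobian ideal J(f) in C{s,t} is {s*t^2, -s*t/12 + t^3, s^2 + s*t/3}; counting standard monomials gives mu = 5. Corank 2; j^3 = -3*s^2*(3*s + t) has shape L^2 M (L != M), so D-series; mu = 5 gives D_5.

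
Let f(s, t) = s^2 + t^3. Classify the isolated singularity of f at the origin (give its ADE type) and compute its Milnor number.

Type A_2, Milnor number mu = 2.

The Hessian of f at 0 is [[2, 0], [0, 0]] with rank 1, so corank 1. A Groebner basis of the Jacobian ideal J(f) in C{s,t} is {t^2, s}; counting standard monomials gives mu = 2. Corank 1: A-series; mu = 2 gives A_2.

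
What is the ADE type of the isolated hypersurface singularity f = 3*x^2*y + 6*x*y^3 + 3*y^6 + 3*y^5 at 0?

The Hessian of f at 0 has rank 0. Corank 2; j^3 = 3*x^2*y has shape L^2 M (L != M), so D-series; mu = 7 gives D_7.

D_{7}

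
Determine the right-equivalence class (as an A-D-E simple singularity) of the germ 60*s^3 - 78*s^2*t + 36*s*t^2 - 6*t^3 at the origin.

The Hessian of f at 0 has rank 0. Corank 2; j^3 = 6*(2*s - t)*(5*s^2 - 4*s*t + t^2) splits into three distinct lines over C (the quadratic factor has nonzero discriminant), so D_4.

D4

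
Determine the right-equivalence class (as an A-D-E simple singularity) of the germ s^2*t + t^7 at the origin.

The Hessian of f at 0 is [[0, 0], [0, 0]] with rank 0, so corank 2. A Groebner basis of the Jacobian ideal J(f) in C{s,t} is {s^2/7 + t^6, s^3, s*t}; counting standard monomials gives mu = 8. Corank 2; j^3 = s^2*t has shape L^2 M (L != M), so D-series; mu = 8 gives D_8.

D_{8}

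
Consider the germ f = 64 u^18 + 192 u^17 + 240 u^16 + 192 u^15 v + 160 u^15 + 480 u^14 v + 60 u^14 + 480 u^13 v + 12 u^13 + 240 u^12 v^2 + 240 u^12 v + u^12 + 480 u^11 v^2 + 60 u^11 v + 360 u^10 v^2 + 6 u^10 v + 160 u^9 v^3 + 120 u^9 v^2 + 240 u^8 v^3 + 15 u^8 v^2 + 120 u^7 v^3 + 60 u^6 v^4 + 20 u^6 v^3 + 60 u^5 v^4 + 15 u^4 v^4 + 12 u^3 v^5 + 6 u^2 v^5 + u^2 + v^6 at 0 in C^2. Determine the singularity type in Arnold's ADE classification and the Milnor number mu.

Type A_{5}, Milnor number mu = 5.

The Hessian of f at 0 has rank 1. Corank 1: A-series; mu = 5 gives A_5.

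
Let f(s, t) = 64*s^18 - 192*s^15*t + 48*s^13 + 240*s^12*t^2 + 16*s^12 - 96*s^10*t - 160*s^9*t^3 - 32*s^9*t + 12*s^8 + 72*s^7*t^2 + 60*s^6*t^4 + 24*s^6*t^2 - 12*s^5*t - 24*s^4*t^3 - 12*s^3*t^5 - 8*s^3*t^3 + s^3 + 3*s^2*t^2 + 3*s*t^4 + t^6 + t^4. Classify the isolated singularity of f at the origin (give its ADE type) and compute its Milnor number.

Type E_{6}, Milnor number mu = 6.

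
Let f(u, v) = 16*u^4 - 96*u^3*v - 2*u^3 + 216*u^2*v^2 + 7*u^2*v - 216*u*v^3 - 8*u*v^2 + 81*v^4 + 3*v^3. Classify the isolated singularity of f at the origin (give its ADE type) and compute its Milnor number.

The Hessian of f at 0 has rank 0. Corank 2; j^3 = -(u - v)^2*(2*u - 3*v) has shape L^2 M (L != M), so D-series; mu = 5 gives D_5.

Type D_5, Milnor number mu = 5.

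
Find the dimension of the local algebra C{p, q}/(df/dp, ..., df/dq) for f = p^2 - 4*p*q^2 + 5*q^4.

3

The Hessian of f at 0 has rank 1. Corank 1: A-series; mu = 3 gives A_3.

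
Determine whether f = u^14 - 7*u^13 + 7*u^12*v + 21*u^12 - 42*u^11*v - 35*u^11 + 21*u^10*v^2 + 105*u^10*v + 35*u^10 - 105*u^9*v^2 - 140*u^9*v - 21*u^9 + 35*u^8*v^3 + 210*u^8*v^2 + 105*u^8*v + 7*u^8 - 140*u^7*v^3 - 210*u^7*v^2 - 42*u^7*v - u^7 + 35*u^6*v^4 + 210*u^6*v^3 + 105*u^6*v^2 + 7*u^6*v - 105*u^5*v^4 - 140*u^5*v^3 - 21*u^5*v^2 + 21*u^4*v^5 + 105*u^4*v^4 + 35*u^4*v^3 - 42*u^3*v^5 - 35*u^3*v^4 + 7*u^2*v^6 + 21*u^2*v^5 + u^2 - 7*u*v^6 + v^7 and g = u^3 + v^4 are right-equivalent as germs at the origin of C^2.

No.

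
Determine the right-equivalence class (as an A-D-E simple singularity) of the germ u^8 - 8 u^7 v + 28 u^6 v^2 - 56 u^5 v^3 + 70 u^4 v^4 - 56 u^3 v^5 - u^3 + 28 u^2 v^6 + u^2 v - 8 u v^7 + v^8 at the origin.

The Hessian of f at 0 is [[0, 0], [0, 0]] with rank 0, so corank 2. A Groebner basis of the Jacobian ideal J(f) in C{u,v} is {u*v/8 + v^7, u*v^2, u^2 - u*v}; counting standard monomials gives mu = 9. Corank 2; j^3 = -u^2*(u - v) has shape L^2 M (L != M), so D-series; mu = 9 gives D_9.

D_{9}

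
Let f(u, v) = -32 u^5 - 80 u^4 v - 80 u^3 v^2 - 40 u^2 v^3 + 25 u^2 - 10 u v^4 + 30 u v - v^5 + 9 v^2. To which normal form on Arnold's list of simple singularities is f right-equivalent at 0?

A4

The Hessian of f at 0 is [[50, 30], [30, 18]] with rank 1, so corank 1. A Groebner basis of the Jacobian ideal J(f) in C{u,v} is {v^4, u + 3*v/5}; counting standard monomials gives mu = 4. Corank 1: A-series; mu = 4 gives A_4.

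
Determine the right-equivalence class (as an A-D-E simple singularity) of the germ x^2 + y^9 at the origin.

A_{8}

The Hessian of f at 0 has rank 1. Corank 1: A-series; mu = 8 gives A_8.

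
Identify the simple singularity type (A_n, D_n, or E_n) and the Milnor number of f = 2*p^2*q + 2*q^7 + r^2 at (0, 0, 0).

Type D8, Milnor number mu = 8.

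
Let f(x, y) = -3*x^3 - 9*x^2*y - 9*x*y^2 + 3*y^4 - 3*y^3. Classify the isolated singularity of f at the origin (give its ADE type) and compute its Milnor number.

The Hessian of f at 0 is [[0, 0], [0, 0]] with rank 0, so corank 2. A Groebner basis of the Jacobian ideal J(f) in C{x,y} is {y^3, x^2 + 2*x*y + y^2}; counting standard monomials gives mu = 6. Corank 2; j^3 = -3*(x + y)^3 is a perfect cube, so E-series; the 4-jet and mu = 6 give E_6.

Type E_6, Milnor number mu = 6.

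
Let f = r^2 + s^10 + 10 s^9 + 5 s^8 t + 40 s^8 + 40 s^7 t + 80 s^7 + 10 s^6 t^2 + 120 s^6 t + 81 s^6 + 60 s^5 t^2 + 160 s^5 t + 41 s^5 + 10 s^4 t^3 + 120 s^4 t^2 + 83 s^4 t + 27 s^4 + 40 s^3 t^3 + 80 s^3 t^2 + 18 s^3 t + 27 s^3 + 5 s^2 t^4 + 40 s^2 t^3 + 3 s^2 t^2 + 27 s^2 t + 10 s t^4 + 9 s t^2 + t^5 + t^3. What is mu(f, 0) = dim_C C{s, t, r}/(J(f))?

8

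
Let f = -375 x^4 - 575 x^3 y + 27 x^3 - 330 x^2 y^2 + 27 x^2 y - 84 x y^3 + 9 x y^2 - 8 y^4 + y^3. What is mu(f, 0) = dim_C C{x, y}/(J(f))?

The Hessian of f at 0 has rank 0. Corank 2; j^3 = (3*x + y)^3 is a perfect cube, so E-series; the 4-jet and mu = 7 give E_7.

7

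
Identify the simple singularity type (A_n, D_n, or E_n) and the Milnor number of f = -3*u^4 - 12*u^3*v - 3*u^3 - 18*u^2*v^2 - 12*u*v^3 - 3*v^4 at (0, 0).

Type E_{6}, Milnor number mu = 6.

The Hessian of f at 0 is [[0, 0], [0, 0]] with rank 0, so corank 2. A Groebner basis of the Jacobian ideal J(f) in C{u,v} is {v^4, u*v^2 + v^3/3, u^2}; counting standard monomials gives mu = 6. Corank 2; j^3 = -3*u^3 is a perfect cube, so E-series; the 4-jet and mu = 6 give E_6.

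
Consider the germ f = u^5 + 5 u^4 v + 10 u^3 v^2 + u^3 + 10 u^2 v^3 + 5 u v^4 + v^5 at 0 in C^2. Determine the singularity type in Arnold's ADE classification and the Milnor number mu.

The Hessian of f at 0 has rank 0. Corank 2; j^3 = u^3 is a perfect cube, so E-series; the 5-jet and mu = 8 give E_8.

Type E_8, Milnor number mu = 8.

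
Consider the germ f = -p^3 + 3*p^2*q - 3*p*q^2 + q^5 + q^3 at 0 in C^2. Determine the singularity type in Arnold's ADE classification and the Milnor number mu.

Type E8, Milnor number mu = 8.

The Hessian of f at 0 has rank 0. Corank 2; j^3 = -(p - q)^3 is a perfect cube, so E-series; the 5-jet and mu = 8 give E_8.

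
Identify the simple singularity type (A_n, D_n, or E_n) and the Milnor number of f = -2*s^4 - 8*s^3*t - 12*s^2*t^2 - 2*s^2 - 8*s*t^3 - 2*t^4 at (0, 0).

The Hessian of f at 0 has rank 1. Corank 1: A-series; mu = 3 gives A_3.

Type A3, Milnor number mu = 3.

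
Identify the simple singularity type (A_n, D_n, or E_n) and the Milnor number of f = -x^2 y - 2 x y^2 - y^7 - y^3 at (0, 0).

Type D_8, Milnor number mu = 8.

The Hessian of f at 0 is [[0, 0], [0, 0]] with rank 0, so corank 2. A Groebner basis of the Jacobian ideal J(f) in C{x,y} is {x^2/7 + y^6 - y^2/7, x^3 + y^3, x*y + y^2}; counting standard monomials gives mu = 8. Corank 2; j^3 = -y*(x + y)^2 has shape L^2 M (L != M), so D-series; mu = 8 gives D_8.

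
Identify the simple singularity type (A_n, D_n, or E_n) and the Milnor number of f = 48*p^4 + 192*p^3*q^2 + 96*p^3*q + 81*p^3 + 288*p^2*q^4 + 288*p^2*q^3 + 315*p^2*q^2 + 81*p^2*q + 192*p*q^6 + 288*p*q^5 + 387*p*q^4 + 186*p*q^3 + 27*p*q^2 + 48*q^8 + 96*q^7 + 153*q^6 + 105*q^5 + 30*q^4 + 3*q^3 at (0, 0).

Type E_6, Milnor number mu = 6.

The Hessian of f at 0 is [[0, 0], [0, 0]] with rank 0, so corank 2. A Groebner basis of the Jacobian ideal J(f) in C{p,q} is {p^3 + p^2/2 + p*q/3 + q^2/18, p^2*q - 4*p^2/3 - 8*p*q/9 - 4*q^2/27, 7*p^2/2 + p*q^2 + 7*p*q/3 + 7*q^2/18, -9*p^2 - 6*p*q + q^3 - q^2}; counting standard monomials gives mu = 6. Corank 2; j^3 = 3*(3*p + q)^3 is a perfect cube, so E-series; the 4-jet and mu = 6 give E_6.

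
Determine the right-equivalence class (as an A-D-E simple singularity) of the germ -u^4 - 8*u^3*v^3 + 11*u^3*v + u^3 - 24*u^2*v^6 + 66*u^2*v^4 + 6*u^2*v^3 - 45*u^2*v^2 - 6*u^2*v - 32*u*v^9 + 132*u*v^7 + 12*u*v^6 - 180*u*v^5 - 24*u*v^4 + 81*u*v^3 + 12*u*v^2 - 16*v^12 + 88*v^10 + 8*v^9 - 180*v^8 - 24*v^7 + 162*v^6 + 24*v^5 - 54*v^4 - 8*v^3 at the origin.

E_{7}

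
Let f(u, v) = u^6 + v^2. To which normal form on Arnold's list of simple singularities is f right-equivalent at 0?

The Hessian of f at 0 has rank 1. Corank 1: A-series; mu = 5 gives A_5.

A_{5}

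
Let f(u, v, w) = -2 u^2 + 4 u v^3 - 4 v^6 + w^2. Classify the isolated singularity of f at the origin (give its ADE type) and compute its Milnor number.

The Hessian of f at 0 has rank 2. Corank 1: A-series; mu = 5 gives A_5.

Type A5, Milnor number mu = 5.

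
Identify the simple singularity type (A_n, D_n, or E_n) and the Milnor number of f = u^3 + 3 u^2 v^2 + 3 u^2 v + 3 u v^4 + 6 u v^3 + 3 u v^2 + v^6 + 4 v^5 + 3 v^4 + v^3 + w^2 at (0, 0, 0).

Type E_{8}, Milnor number mu = 8.

The Hessian of f at 0 is [[0, 0, 0], [0, 0, 0], [0, 0, 2]] with rank 1, so corank 2. A Groebner basis of the Jacobian ideal J(f) in C{u,v,w} is {v^4, u^3 + 3*u^2*v - 3*u^2/2 - 3*u*v - 2*v^3 - 3*v^2/2, u^2/2 + u*v^2 + u*v + v^3 + v^2/2, w}; counting standard monomials gives mu = 8. Corank 2; j^3 = (u + v)^3 is a perfect cube, so E-series; the 5-jet and mu = 8 give E_8.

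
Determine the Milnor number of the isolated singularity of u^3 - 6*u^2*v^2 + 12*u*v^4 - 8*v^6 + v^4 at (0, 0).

6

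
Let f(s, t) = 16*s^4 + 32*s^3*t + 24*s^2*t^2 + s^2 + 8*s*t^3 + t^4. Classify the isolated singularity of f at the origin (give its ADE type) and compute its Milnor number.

Type A_{3}, Milnor number mu = 3.

The Hessian of f at 0 is [[2, 0], [0, 0]] with rank 1, so corank 1. A Groebner basis of the Jacobian ideal J(f) in C{s,t} is {t^3, s}; counting standard monomials gives mu = 3. Corank 1: A-series; mu = 3 gives A_3.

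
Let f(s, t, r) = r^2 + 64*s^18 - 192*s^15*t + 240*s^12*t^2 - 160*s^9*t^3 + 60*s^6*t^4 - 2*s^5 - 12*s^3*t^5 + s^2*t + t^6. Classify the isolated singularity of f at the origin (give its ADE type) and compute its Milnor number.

The Hessian of f at 0 has rank 1. Corank 2; j^3 = s^2*t has shape L^2 M (L != M), so D-series; mu = 7 gives D_7.

Type D7, Milnor number mu = 7.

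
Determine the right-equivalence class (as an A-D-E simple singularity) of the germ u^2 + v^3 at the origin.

The Hessian of f at 0 has rank 1. Corank 1: A-series; mu = 2 gives A_2.

A_2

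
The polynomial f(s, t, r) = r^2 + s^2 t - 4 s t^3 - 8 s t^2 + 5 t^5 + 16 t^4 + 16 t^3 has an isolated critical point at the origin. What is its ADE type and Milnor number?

Type D_{6}, Milnor number mu = 6.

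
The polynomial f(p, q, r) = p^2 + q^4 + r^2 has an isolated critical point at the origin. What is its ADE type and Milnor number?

Type A_3, Milnor number mu = 3.

The Hessian of f at 0 has rank 2. Corank 1: A-series; mu = 3 gives A_3.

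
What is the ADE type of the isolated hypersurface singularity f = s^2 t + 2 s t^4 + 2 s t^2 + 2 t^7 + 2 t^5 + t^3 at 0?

The Hessian of f at 0 has rank 0. Corank 2; j^3 = t*(s + t)^2 has shape L^2 M (L != M), so D-series; mu = 8 gives D_8.

D8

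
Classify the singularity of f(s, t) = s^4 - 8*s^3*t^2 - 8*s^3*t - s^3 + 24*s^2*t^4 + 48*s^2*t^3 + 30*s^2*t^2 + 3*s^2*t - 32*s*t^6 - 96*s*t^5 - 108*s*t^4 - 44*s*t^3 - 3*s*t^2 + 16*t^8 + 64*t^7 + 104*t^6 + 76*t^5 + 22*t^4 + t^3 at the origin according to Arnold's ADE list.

The Hessian of f at 0 has rank 0. Corank 2; j^3 = -(s - t)^3 is a perfect cube, so E-series; the 4-jet and mu = 6 give E_6.

E6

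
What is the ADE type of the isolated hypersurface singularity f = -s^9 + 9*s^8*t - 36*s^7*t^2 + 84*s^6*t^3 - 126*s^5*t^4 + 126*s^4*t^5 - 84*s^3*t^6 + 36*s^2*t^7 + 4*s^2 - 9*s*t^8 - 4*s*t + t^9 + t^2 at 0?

A_8

The Hessian of f at 0 is [[8, -4], [-4, 2]] with rank 1, so corank 1. A Groebner basis of the Jacobian ideal J(f) in C{s,t} is {t^8, s - t/2}; counting standard monomials gives mu = 8. Corank 1: A-series; mu = 8 gives A_8.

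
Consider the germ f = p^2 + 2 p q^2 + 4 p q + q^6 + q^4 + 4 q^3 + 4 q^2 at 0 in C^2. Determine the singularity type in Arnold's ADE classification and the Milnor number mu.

The Hessian of f at 0 has rank 1. Corank 1: A-series; mu = 5 gives A_5.

Type A5, Milnor number mu = 5.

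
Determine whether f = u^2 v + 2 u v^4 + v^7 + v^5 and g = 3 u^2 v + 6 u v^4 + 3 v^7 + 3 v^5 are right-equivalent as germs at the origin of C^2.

The Hessian of f at 0 has rank 0. Corank 2; j^3 = u^2*v has shape L^2 M (L != M), so D-series; mu = 6 gives D_6. The Hessian of g at 0 has rank 0. Corank 2; j^3 = 3*u^2*v has shape L^2 M (L != M), so D-series; mu = 6 gives D_6. Both have type D_6, hence right-equivalent.

Yes.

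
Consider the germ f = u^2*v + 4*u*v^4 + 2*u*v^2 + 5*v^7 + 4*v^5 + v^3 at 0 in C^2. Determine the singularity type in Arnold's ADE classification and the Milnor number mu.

Type D8, Milnor number mu = 8.

The Hessian of f at 0 is [[0, 0], [0, 0]] with rank 0, so corank 2. A Groebner basis of the Jacobian ideal J(f) in C{u,v} is {-2*u^2/3 + u*v^3 - 11*u*v/6 - 7*v^2/6, u*v/2 + v^4 + v^2/2, u^3 - 3*u*v^2 - 2*v^3, u^2*v + 2*u*v^2 + v^3}; counting standard monomials gives mu = 8. Corank 2; j^3 = v*(u + v)^2 has shape L^2 M (L != M), so D-series; mu = 8 gives D_8.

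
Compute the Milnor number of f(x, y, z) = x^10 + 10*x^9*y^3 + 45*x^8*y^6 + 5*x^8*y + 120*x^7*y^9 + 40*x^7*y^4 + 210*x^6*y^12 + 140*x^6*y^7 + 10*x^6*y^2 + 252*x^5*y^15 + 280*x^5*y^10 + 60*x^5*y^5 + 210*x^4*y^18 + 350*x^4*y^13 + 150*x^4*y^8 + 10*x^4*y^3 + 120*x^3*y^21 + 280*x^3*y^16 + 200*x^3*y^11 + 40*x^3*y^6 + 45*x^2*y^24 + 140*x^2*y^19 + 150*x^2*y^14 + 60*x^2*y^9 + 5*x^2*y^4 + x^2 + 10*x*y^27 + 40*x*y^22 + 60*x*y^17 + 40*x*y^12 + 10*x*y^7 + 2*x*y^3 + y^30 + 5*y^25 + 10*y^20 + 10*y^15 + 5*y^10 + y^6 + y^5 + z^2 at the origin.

The Hessian of f at 0 is [[2, 0, 0], [0, 0, 0], [0, 0, 2]] with rank 2, so corank 1. A Groebner basis of the Jacobian ideal J(f) in C{x,y,z} is {x + y^3, x^2, x*y, z}; counting standard monomials gives mu = 4. Corank 1: A-series; mu = 4 gives A_4.

4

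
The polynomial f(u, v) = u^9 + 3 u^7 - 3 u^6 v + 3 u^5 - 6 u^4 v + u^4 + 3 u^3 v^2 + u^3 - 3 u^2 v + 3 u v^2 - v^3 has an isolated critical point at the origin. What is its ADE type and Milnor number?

Type E_6, Milnor number mu = 6.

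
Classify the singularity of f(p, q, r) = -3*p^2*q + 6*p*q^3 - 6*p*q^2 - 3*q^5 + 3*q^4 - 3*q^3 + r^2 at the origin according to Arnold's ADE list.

D5

The Hessian of f at 0 is [[0, 0, 0], [0, 0, 0], [0, 0, 2]] with rank 1, so corank 2. A Groebner basis of the Jacobian ideal J(f) in C{p,q,r} is {p*q^2 + p*q + q^2, -p*q + q^3 - q^2, p^2 + 6*p*q + 5*q^2, r}; counting standard monomials gives mu = 5. Corank 2; j^3 = -3*q*(p + q)^2 has shape L^2 M (L != M), so D-series; mu = 5 gives D_5.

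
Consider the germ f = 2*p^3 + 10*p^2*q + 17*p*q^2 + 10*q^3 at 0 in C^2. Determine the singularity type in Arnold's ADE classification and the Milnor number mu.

The Hessian of f at 0 is [[0, 0], [0, 0]] with rank 0, so corank 2. A Groebner basis of the Jacobian ideal J(f) in C{p,q} is {q^3, p^2 - 11*q^2/2, p*q + 5*q^2/2}; counting standard monomials gives mu = 4. Corank 2; j^3 = (p + 2*q)*(2*p^2 + 6*p*q + 5*q^2) splits into three distinct lines over C (the quadratic factor has nonzero discriminant), so D_4.

Type D4, Milnor number mu = 4.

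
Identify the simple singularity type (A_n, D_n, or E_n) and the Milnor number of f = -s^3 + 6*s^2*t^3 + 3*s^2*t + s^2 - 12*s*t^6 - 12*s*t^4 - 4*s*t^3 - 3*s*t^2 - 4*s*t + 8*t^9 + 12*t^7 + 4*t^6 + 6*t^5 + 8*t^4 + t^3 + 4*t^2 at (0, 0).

Type A2, Milnor number mu = 2.

The Hessian of f at 0 has rank 1. Corank 1: A-series; mu = 2 gives A_2.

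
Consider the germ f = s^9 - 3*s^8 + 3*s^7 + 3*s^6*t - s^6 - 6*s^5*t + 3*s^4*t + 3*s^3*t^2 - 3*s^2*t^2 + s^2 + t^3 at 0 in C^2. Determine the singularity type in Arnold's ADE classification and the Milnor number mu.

The Hessian of f at 0 is [[2, 0], [0, 0]] with rank 1, so corank 1. A Groebner basis of the Jacobian ideal J(f) in C{s,t} is {t^2, s}; counting standard monomials gives mu = 2. Corank 1: A-series; mu = 2 gives A_2.

Type A2, Milnor number mu = 2.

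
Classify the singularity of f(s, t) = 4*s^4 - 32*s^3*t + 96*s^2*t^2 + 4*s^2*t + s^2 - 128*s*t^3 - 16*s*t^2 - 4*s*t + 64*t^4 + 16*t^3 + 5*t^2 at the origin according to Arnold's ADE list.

A_1

The Hessian of f at 0 has rank 2. Corank 0: nondegenerate Morse point, so A_1.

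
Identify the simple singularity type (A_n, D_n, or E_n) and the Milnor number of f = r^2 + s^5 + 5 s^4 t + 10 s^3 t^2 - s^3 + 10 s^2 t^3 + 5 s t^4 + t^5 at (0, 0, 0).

The Hessian of f at 0 has rank 1. Corank 2; j^3 = -s^3 is a perfect cube, so E-series; the 5-jet and mu = 8 give E_8.

Type E_{8}, Milnor number mu = 8.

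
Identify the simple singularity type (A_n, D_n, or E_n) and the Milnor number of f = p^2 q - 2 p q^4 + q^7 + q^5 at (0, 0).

The Hessian of f at 0 has rank 0. Corank 2; j^3 = p^2*q has shape L^2 M (L != M), so D-series; mu = 6 gives D_6.

Type D_6, Milnor number mu = 6.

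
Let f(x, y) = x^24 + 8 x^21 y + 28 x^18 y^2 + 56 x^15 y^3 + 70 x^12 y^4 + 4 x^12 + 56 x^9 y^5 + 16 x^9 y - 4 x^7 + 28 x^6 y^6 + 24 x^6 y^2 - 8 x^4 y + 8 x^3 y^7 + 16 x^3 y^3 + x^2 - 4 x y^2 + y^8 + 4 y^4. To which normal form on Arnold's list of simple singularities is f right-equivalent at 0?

The Hessian of f at 0 has rank 1. Corank 1: A-series; mu = 7 gives A_7.

A_{7}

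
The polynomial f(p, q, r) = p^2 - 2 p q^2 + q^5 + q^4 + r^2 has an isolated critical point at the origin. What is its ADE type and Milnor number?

The Hessian of f at 0 is [[2, 0, 0], [0, 0, 0], [0, 0, 2]] with rank 2, so corank 1. A Groebner basis of the Jacobian ideal J(f) in C{p,q,r} is {p^2, -p + q^2, r}; counting standard monomials gives mu = 4. Corank 1: A-series; mu = 4 gives A_4.

Type A4, Milnor number mu = 4.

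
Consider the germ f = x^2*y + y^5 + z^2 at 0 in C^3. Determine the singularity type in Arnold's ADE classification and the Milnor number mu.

Type D_{6}, Milnor number mu = 6.

The Hessian of f at 0 has rank 1. Corank 2; j^3 = x^2*y has shape L^2 M (L != M), so D-series; mu = 6 gives D_6.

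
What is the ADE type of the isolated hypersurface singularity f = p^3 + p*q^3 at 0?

E_7

The Hessian of f at 0 has rank 0. Corank 2; j^3 = p^3 is a perfect cube, so E-series; the 4-jet and mu = 7 give E_7.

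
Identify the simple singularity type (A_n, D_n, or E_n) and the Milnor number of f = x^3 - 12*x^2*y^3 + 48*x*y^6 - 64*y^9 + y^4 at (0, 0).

The Hessian of f at 0 is [[0, 0], [0, 0]] with rank 0, so corank 2. A Groebner basis of the Jacobian ideal J(f) in C{x,y} is {y^3, x^2}; counting standard monomials gives mu = 6. Corank 2; j^3 = x^3 is a perfect cube, so E-series; the 4-jet and mu = 6 give E_6.

Type E6, Milnor number mu = 6.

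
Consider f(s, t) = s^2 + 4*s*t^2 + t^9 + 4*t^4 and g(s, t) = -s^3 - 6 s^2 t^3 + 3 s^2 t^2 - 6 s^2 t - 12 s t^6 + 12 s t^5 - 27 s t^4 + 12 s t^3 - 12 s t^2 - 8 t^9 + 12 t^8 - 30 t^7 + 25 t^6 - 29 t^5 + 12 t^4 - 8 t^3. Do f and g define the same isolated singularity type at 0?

No.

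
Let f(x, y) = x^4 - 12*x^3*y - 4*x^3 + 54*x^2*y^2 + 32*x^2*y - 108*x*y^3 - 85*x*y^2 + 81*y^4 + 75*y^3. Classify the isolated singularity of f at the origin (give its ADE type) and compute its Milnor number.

Type D_5, Milnor number mu = 5.

The Hessian of f at 0 is [[0, 0], [0, 0]] with rank 0, so corank 2. A Groebner basis of the Jacobian ideal J(f) in C{x,y} is {x*y^2 + 10*x*y - 25*y^2, 4*x*y + y^3 - 10*y^2, x^2 - 11*x*y/2 + 15*y^2/2}; counting standard monomials gives mu = 5. Corank 2; j^3 = -(x - 3*y)*(2*x - 5*y)^2 has shape L^2 M (L != M), so D-series; mu = 5 gives D_5.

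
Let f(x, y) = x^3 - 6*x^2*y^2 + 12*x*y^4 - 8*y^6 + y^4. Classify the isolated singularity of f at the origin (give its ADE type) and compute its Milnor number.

Type E_6, Milnor number mu = 6.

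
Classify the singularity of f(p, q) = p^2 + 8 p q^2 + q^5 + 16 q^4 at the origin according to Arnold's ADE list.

The Hessian of f at 0 is [[2, 0], [0, 0]] with rank 1, so corank 1. A Groebner basis of the Jacobian ideal J(f) in C{p,q} is {p^2, p/4 + q^2}; counting standard monomials gives mu = 4. Corank 1: A-series; mu = 4 gives A_4.

A4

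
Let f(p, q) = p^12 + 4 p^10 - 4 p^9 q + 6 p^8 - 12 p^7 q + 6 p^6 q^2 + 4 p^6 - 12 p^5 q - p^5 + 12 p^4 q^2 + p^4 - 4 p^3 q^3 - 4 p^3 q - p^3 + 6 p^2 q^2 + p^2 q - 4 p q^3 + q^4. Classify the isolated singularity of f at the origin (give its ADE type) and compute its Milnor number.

Type D_{5}, Milnor number mu = 5.

The Hessian of f at 0 has rank 0. Corank 2; j^3 = -p^2*(p - q) has shape L^2 M (L != M), so D-series; mu = 5 gives D_5.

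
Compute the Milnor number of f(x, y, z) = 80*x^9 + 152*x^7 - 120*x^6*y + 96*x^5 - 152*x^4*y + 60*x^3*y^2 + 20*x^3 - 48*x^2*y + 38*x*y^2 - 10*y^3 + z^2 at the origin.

4

The Hessian of f at 0 has rank 1. Corank 2; j^3 = 2*(x - y)*(10*x^2 - 14*x*y + 5*y^2) splits into three distinct lines over C (the quadratic factor has nonzero discriminant), so D_4.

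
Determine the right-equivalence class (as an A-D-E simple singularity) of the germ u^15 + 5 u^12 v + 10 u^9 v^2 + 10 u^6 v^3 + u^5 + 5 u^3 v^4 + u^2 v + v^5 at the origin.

D_{6}

The Hessian of f at 0 has rank 0. Corank 2; j^3 = u^2*v has shape L^2 M (L != M), so D-series; mu = 6 gives D_6.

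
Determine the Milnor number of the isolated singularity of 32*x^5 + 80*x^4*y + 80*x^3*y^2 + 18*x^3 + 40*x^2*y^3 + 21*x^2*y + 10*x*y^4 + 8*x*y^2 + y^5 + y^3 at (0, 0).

The Hessian of f at 0 has rank 0. Corank 2; j^3 = (2*x + y)*(3*x + y)^2 has shape L^2 M (L != M), so D-series; mu = 6 gives D_6.

6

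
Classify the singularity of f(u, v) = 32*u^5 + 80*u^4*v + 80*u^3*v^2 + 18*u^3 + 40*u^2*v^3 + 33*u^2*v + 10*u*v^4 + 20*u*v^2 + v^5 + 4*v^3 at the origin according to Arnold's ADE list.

D_6

The Hessian of f at 0 is [[0, 0], [0, 0]] with rank 0, so corank 2. A Groebner basis of the Jacobian ideal J(f) in C{u,v} is {243*u*v/10 + v^4 + 81*v^2/5, u*v^2 + 2*v^3/3, u^2 + 7*u*v/6 + v^2/3}; counting standard monomials gives mu = 6. Corank 2; j^3 = (2*u + v)*(3*u + 2*v)^2 has shape L^2 M (L != M), so D-series; mu = 6 gives D_6.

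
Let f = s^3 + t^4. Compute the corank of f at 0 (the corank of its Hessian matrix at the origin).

2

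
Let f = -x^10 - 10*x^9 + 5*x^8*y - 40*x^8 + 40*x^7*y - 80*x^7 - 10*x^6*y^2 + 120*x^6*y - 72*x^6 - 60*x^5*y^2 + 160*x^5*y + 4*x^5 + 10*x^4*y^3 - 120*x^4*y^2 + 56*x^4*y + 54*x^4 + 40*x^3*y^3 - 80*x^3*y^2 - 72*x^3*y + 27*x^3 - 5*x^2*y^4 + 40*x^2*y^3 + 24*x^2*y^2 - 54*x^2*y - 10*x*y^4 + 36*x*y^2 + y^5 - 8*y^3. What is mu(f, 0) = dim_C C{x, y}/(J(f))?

The Hessian of f at 0 is [[0, 0], [0, 0]] with rank 0, so corank 2. A Groebner basis of the Jacobian ideal J(f) in C{x,y} is {729*x^2/128 + x*y^3 + 27*x*y^2/8 - 243*x*y/32 - 9*y^3/4 + 81*y^2/32, 729*x^2/80 + 27*x*y^2/5 - 243*x*y/20 + y^4 - 18*y^3/5 + 81*y^2/20, x^3 + 9*x^2/20 - 16*x*y^2/15 - 3*x*y/5 + 56*y^3/135 + y^2/5, x^2*y + 9*x^2/40 - 6*x*y^2/5 - 3*x*y/10 + 16*y^3/45 + y^2/10}; counting standard monomials gives mu = 8. Corank 2; j^3 = (3*x - 2*y)^3 is a perfect cube, so E-series; the 5-jet and mu = 8 give E_8.

8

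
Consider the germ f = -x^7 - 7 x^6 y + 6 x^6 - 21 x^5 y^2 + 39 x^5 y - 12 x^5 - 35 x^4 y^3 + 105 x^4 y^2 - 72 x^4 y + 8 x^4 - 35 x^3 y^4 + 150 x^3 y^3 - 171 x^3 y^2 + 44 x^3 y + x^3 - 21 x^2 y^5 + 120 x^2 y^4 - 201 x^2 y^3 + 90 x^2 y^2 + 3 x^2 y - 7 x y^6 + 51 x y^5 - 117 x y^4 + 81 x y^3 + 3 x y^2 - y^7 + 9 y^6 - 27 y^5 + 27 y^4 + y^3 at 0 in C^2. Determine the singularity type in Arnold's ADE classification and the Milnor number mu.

The Hessian of f at 0 has rank 0. Corank 2; j^3 = (x + y)^3 is a perfect cube, so E-series; the 4-jet and mu = 7 give E_7.

Type E7, Milnor number mu = 7.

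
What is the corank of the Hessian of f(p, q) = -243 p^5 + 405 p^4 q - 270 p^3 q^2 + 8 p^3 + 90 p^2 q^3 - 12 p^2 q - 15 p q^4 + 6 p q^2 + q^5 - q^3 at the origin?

The Hessian at 0 is [[0, 0], [0, 0]] of rank 0; hence corank 2.

2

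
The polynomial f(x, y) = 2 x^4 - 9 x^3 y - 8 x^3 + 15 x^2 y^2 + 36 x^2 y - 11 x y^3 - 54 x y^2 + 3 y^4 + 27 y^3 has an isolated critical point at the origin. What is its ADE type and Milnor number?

Type E_{7}, Milnor number mu = 7.

The Hessian of f at 0 is [[0, 0], [0, 0]] with rank 0, so corank 2. A Groebner basis of the Jacobian ideal J(f) in C{x,y} is {768*x^2 - 2304*x*y + y^4 - 8*y^3 + 1728*y^2, x^3 - 180*x^2 + 540*x*y - 3*y^3/2 - 405*y^2, x^2*y - 88*x^2 + 264*x*y - 4*y^3/3 - 198*y^2, -32*x^2 + x*y^2 + 96*x*y - 7*y^3/6 - 72*y^2}; counting standard monomials gives mu = 7. Corank 2; j^3 = -(2*x - 3*y)^3 is a perfect cube, so E-series; the 4-jet and mu = 7 give E_7.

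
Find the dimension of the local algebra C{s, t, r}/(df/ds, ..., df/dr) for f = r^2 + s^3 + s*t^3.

7

The Hessian of f at 0 is [[0, 0, 0], [0, 0, 0], [0, 0, 2]] with rank 1, so corank 2. A Groebner basis of the Jacobian ideal J(f) in C{s,t,r} is {s^3, s*t^2, 3*s^2 + t^3, r}; counting standard monomials gives mu = 7. Corank 2; j^3 = s^3 is a perfect cube, so E-series; the 4-jet and mu = 7 give E_7.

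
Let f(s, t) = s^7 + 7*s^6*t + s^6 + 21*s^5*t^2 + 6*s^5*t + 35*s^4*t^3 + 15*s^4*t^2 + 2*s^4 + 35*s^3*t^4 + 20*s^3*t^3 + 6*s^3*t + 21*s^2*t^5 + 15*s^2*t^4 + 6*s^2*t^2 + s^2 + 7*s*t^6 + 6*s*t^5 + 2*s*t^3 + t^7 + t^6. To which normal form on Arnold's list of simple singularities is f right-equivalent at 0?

A6

The Hessian of f at 0 is [[2, 0], [0, 0]] with rank 1, so corank 1. A Groebner basis of the Jacobian ideal J(f) in C{s,t} is {s*t + t^4, s*t^2 + s/3 + t^3/3, s^2}; counting standard monomials gives mu = 6. Corank 1: A-series; mu = 6 gives A_6.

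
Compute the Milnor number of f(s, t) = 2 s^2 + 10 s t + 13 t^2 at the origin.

1

The Hessian of f at 0 is [[4, 10], [10, 26]] with rank 2, so corank 0. A Groebner basis of the Jacobian ideal J(f) in C{s,t} is {s, t}; counting standard monomials gives mu = 1. Corank 0: nondegenerate Morse point, so A_1.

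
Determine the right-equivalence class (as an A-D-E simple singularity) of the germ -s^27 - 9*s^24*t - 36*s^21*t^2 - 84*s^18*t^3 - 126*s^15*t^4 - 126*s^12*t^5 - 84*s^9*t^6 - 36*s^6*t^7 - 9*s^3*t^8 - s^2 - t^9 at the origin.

A_{8}

The Hessian of f at 0 has rank 1. Corank 1: A-series; mu = 8 gives A_8.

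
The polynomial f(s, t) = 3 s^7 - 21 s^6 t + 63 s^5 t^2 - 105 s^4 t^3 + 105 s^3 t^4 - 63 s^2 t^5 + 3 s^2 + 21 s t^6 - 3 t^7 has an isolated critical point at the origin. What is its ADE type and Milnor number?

The Hessian of f at 0 is [[6, 0], [0, 0]] with rank 1, so corank 1. A Groebner basis of the Jacobian ideal J(f) in C{s,t} is {t^6, s}; counting standard monomials gives mu = 6. Corank 1: A-series; mu = 6 gives A_6.

Type A6, Milnor number mu = 6.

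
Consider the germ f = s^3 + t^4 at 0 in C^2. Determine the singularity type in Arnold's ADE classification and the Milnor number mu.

The Hessian of f at 0 has rank 0. Corank 2; j^3 = s^3 is a perfect cube, so E-series; the 4-jet and mu = 6 give E_6.

Type E_6, Milnor number mu = 6.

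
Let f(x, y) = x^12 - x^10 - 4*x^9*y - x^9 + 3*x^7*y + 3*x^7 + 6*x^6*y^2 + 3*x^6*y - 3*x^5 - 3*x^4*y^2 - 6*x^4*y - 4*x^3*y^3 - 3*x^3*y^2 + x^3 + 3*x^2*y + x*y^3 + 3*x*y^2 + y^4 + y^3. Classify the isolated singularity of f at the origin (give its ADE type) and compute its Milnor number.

Type E_7, Milnor number mu = 7.

The Hessian of f at 0 is [[0, 0], [0, 0]] with rank 0, so corank 2. A Groebner basis of the Jacobian ideal J(f) in C{x,y} is {x^3 + 3*x^2*y + 6*x^2 + 12*x*y + 6*y^2, -3*x^2 + x*y^2 - 6*x*y - 3*y^2, 3*x^2 + 6*x*y + y^3 + 3*y^2}; counting standard monomials gives mu = 7. Corank 2; j^3 = (x + y)^3 is a perfect cube, so E-series; the 4-jet and mu = 7 give E_7.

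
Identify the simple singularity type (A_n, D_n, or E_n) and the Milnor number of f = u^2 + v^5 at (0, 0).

Type A_4, Milnor number mu = 4.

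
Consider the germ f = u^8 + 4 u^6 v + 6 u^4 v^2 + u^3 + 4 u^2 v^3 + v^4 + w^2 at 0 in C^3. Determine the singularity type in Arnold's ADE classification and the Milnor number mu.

The Hessian of f at 0 has rank 1. Corank 2; j^3 = u^3 is a perfect cube, so E-series; the 4-jet and mu = 6 give E_6.

Type E6, Milnor number mu = 6.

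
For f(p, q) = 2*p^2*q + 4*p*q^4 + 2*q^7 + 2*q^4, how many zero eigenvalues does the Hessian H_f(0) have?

2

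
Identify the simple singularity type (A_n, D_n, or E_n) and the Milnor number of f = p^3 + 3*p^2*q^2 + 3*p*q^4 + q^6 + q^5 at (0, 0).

Type E8, Milnor number mu = 8.

The Hessian of f at 0 is [[0, 0], [0, 0]] with rank 0, so corank 2. A Groebner basis of the Jacobian ideal J(f) in C{p,q} is {q^4, p^3, p^2/2 + p*q^2}; counting standard monomials gives mu = 8. Corank 2; j^3 = p^3 is a perfect cube, so E-series; the 5-jet and mu = 8 give E_8.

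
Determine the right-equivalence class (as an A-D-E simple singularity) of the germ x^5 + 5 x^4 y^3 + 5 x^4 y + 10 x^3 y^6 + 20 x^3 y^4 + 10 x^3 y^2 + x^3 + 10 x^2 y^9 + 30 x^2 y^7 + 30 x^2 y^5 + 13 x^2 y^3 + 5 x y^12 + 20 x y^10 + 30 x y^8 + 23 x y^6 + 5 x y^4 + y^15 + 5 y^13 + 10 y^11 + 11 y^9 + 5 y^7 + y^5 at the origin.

E8

The Hessian of f at 0 has rank 0. Corank 2; j^3 = x^3 is a perfect cube, so E-series; the 5-jet and mu = 8 give E_8.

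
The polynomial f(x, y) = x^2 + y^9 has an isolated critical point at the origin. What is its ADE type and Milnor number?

The Hessian of f at 0 is [[2, 0], [0, 0]] with rank 1, so corank 1. A Groebner basis of the Jacobian ideal J(f) in C{x,y} is {y^8, x}; counting standard monomials gives mu = 8. Corank 1: A-series; mu = 8 gives A_8.

Type A_8, Milnor number mu = 8.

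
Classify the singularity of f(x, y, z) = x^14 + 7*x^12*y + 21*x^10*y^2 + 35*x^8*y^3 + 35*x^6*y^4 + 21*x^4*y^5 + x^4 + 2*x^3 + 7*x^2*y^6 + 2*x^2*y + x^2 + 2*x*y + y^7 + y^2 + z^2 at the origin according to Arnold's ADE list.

A6

The Hessian of f at 0 has rank 2. Corank 1: A-series; mu = 6 gives A_6.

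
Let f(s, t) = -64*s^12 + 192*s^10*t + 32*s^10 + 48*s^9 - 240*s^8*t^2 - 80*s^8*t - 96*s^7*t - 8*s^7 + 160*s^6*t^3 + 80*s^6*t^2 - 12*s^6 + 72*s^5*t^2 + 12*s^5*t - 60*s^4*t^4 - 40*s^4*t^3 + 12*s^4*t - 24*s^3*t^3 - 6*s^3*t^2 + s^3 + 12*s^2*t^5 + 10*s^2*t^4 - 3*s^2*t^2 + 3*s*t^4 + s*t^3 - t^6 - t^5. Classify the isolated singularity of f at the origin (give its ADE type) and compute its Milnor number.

Type E_7, Milnor number mu = 7.

The Hessian of f at 0 is [[0, 0], [0, 0]] with rank 0, so corank 2. A Groebner basis of the Jacobian ideal J(f) in C{s,t} is {-s^2 + t^4 - t^3/3, s^3, s^2*t + s^2/3 + t^3/9, -s^2 + s*t^2 - t^3/3}; counting standard monomials gives mu = 7. Corank 2; j^3 = s^3 is a perfect cube, so E-series; the 4-jet and mu = 7 give E_7.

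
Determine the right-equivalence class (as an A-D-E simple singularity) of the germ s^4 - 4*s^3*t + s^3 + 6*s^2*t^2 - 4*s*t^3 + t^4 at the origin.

E_{6}

The Hessian of f at 0 has rank 0. Corank 2; j^3 = s^3 is a perfect cube, so E-series; the 4-jet and mu = 6 give E_6.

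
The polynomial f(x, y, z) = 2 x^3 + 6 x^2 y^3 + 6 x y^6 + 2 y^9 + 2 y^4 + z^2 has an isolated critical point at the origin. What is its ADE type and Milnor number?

Type E_6, Milnor number mu = 6.

The Hessian of f at 0 is [[0, 0, 0], [0, 0, 0], [0, 0, 2]] with rank 1, so corank 2. A Groebner basis of the Jacobian ideal J(f) in C{x,y,z} is {y^3, x^2, z}; counting standard monomials gives mu = 6. Corank 2; j^3 = 2*x^3 is a perfect cube, so E-series; the 4-jet and mu = 6 give E_6.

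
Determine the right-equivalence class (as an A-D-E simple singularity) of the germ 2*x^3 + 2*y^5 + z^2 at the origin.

The Hessian of f at 0 has rank 1. Corank 2; j^3 = 2*x^3 is a perfect cube, so E-series; the 5-jet and mu = 8 give E_8.

E_8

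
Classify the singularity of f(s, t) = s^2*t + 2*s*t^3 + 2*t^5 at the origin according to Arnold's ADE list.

D6

The Hessian of f at 0 is [[0, 0], [0, 0]] with rank 0, so corank 2. A Groebner basis of the Jacobian ideal J(f) in C{s,t} is {s^3, s^2*t, -s^2/4 + s*t^2, s*t + t^3}; counting standard monomials gives mu = 6. Corank 2; j^3 = s^2*t has shape L^2 M (L != M), so D-series; mu = 6 gives D_6.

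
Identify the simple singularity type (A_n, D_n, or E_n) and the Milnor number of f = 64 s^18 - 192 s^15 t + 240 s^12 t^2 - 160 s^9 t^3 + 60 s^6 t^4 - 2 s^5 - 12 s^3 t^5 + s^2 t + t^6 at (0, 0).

Type D_7, Milnor number mu = 7.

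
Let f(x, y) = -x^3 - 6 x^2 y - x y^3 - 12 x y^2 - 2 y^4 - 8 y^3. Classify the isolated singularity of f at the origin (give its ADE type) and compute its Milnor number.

Type E_{7}, Milnor number mu = 7.

The Hessian of f at 0 is [[0, 0], [0, 0]] with rank 0, so corank 2. A Groebner basis of the Jacobian ideal J(f) in C{x,y} is {x^3 + 6*x^2*y + 48*x^2 + 192*x*y + 192*y^2, -6*x^2 + x*y^2 - 24*x*y - 24*y^2, 3*x^2 + 12*x*y + y^3 + 12*y^2}; counting standard monomials gives mu = 7. Corank 2; j^3 = -(x + 2*y)^3 is a perfect cube, so E-series; the 4-jet and mu = 7 give E_7.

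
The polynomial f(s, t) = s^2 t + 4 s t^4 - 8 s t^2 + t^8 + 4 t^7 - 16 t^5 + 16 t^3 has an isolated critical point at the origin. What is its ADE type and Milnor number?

Type D9, Milnor number mu = 9.

The Hessian of f at 0 is [[0, 0], [0, 0]] with rank 0, so corank 2. A Groebner basis of the Jacobian ideal J(f) in C{s,t} is {s^2*t^2 + 8*s^2*t + 4*s^2 - 64*s*t^2 - 24*s*t + 128*t^3 + 32*t^2, s^2*t + s^2/2 + s*t^3 - 8*s*t^2 - 2*s*t + 16*t^3, s*t/2 + t^4 - 2*t^2, s^3 - 12*s^2*t + 48*s*t^2 - 64*t^3}; counting standard monomials gives mu = 9. Corank 2; j^3 = t*(s - 4*t)^2 has shape L^2 M (L != M), so D-series; mu = 9 gives D_9.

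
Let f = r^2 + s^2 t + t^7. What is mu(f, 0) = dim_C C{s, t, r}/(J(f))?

8

The Hessian of f at 0 has rank 1. Corank 2; j^3 = s^2*t has shape L^2 M (L != M), so D-series; mu = 8 gives D_8.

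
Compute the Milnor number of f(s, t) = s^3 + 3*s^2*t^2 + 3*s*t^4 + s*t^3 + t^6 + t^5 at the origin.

7

The Hessian of f at 0 has rank 0. Corank 2; j^3 = s^3 is a perfect cube, so E-series; the 4-jet and mu = 7 give E_7.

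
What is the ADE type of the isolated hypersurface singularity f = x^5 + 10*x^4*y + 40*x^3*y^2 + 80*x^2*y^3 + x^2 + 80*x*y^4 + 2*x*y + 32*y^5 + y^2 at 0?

A_{4}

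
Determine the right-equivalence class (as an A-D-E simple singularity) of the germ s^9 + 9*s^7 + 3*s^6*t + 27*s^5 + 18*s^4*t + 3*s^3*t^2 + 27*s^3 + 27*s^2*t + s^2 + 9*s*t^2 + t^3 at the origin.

The Hessian of f at 0 has rank 1. Corank 1: A-series; mu = 2 gives A_2.

A2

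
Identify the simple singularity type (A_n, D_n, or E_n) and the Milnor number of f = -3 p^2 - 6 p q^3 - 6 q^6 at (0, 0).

Type A_5, Milnor number mu = 5.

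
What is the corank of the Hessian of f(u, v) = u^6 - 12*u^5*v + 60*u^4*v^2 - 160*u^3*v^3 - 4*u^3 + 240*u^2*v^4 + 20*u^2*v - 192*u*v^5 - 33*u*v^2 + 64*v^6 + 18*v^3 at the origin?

2

Hessian at 0 has rank 0.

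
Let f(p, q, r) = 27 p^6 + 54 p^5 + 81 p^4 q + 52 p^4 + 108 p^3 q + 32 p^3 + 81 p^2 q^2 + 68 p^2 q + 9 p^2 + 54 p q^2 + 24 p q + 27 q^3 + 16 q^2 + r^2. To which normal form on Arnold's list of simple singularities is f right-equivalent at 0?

A_{2}

The Hessian of f at 0 has rank 2. Corank 1: A-series; mu = 2 gives A_2.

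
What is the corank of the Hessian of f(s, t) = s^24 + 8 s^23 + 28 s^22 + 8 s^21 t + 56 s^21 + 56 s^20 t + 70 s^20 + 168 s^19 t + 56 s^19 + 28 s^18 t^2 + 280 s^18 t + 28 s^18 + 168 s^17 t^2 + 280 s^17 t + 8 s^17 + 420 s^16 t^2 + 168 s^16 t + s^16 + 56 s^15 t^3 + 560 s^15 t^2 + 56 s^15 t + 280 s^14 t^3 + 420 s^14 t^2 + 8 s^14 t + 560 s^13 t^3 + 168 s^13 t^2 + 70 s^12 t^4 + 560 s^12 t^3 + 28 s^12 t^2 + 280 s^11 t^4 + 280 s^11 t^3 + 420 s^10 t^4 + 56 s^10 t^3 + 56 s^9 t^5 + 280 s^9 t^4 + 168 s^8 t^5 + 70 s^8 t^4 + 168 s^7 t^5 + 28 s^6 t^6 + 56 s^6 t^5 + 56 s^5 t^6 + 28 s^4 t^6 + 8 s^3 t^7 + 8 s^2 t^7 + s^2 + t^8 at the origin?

1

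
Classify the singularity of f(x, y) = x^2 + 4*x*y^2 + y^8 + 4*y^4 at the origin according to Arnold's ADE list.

A_{7}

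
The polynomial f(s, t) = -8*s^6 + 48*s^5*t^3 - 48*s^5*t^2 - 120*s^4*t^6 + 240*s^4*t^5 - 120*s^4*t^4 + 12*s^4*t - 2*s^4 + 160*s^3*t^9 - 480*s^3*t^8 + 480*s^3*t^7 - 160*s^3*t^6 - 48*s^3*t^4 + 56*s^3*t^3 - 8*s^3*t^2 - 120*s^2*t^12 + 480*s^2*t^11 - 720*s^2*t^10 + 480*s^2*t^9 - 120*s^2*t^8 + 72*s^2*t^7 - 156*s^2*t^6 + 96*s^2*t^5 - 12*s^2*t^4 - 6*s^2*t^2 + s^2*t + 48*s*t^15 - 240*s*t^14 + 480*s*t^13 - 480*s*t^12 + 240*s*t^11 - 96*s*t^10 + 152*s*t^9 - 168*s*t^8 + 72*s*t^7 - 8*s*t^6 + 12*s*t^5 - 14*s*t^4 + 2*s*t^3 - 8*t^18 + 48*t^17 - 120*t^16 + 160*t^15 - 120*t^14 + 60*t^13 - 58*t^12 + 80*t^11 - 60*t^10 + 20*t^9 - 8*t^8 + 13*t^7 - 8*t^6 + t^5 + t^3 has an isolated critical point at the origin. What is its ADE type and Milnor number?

The Hessian of f at 0 has rank 0. Corank 2; j^3 = t*(s^2 + t^2) splits into three distinct lines over C (the quadratic factor has nonzero discriminant), so D_4.

Type D_{4}, Milnor number mu = 4.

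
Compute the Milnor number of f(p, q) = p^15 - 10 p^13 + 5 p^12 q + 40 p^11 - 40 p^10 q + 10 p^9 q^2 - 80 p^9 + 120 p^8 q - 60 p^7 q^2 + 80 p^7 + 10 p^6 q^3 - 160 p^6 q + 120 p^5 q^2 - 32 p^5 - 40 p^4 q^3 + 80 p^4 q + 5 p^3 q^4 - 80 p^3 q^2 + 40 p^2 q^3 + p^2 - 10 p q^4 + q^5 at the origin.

The Hessian of f at 0 is [[2, 0], [0, 0]] with rank 1, so corank 1. A Groebner basis of the Jacobian ideal J(f) in C{p,q} is {q^4, p}; counting standard monomials gives mu = 4. Corank 1: A-series; mu = 4 gives A_4.

4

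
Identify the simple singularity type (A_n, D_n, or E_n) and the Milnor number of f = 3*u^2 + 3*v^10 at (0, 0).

Type A9, Milnor number mu = 9.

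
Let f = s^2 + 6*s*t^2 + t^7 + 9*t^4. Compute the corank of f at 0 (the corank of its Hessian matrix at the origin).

Hessian at 0 has rank 1.

1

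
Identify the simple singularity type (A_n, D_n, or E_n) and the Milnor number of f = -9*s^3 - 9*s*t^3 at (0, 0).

Type E7, Milnor number mu = 7.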